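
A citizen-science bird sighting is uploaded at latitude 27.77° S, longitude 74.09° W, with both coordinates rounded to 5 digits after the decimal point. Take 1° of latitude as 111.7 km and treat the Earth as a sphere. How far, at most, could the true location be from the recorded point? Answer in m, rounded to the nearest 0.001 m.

0.746 m

Rounding to 5 decimal places leaves each coordinate within ±5e-06° of the true value.
Latitude error → 5e-06 × 111700 = 0.5585 m along the meridian.
Longitude error → 5e-06 × 111700 × cos 27.77° = 5e-06 × 111700 × 0.8848 ≈ 0.494175 m.
The two errors are perpendicular, so the maximum displacement is √(0.5585² + 0.494175²) ≈ 0.745742 m.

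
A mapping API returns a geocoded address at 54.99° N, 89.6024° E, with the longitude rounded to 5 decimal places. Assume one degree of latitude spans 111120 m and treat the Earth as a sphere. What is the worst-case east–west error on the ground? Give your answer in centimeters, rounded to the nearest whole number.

32 centimeters

Rounding to 5 decimal places leaves the longitude within ±5e-06° of the true value.
One degree of longitude at 54.99° is 111120 × cos 54.99° ≈ 111120 × 0.5737 = 63751.7 m.
East–west error: 5e-06° × 63751.7 m/° ≈ 0.318758 m.
That is 0.318758 m = 31.876 cm.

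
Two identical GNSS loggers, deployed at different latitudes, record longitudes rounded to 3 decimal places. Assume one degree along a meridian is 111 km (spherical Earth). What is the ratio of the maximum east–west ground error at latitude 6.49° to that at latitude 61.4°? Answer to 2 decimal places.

Rounding to 3 decimal places leaves the longitude within ±0.0005° of the true value.
Error at 6.49° = 0.0005° × 111000 × cos 6.49° ≈ 55.5 × 0.9936 = 55.144 m.
Error at 61.4° = 0.0005° × 111000 × cos 61.4° ≈ 55.5 × 0.4787 = 26.567 m.
Ratio: 55.144 / 26.567 = cos 6.49° / cos 61.4° ≈ 2.0756.

2.08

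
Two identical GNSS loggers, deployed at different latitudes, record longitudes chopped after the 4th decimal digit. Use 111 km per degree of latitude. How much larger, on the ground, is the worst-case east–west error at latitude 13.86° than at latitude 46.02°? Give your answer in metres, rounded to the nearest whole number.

Truncating at 4 decimal places can drop up to a full unit in the last place, so the longitude may be off by as much as 0.0001°.
Error at 13.86° = 0.0001° × 111000 × cos 13.86° ≈ 11.1 × 0.9709 = 10.777 m.
At 46.02°: 0.0001° × 111000 × cos 46.02° = 0.0001 × 111000 × 0.6944 ≈ 7.7079 m.
So the lower-latitude error exceeds the higher by 10.777 − 7.7079 = 3.0689 m.

3 metres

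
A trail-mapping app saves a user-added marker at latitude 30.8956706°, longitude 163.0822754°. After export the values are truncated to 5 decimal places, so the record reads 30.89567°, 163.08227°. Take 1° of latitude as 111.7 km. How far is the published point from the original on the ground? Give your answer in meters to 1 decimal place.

Δlat = 30.8956706 − 30.89567 = +0.0000006°; Δlon = 163.0822754 − 163.08227 = +0.0000054°.
N–S: 0.0000006° × 111700 m/° = 0.06702 m.
East–west at this latitude: 0.0000054° × 111700 × cos 30.8957° ≈ 0.0000054 × 95850.2 = 0.517591 m.
Distance: √(0.06702² + 0.517591²) ≈ 0.521912 m.

0.5 meters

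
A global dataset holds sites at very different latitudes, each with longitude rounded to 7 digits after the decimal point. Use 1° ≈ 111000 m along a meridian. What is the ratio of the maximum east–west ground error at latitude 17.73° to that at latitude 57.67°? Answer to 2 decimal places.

1.78

Rounding to 7 decimal places leaves the longitude within ±5e-08° of the true value.
Error at 17.73° = 5e-08° × 111000 × cos 17.73° ≈ 0.00555 × 0.9525 = 0.0052864 m.
At 57.67°: 5e-08° × 111000 × cos 57.67° = 5e-08 × 111000 × 0.5348 ≈ 0.0029681 m.
Ratio: 0.0052864 / 0.0029681 = cos 17.73° / cos 57.67° ≈ 1.7811.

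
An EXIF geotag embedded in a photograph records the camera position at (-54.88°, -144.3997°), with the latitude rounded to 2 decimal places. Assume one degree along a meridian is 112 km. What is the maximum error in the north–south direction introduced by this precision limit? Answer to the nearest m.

560 m

Rounding to 2 decimal places leaves the latitude within ±0.005° of the true value.
Along the meridian that is 0.005° × 112000 m/° = 560 m.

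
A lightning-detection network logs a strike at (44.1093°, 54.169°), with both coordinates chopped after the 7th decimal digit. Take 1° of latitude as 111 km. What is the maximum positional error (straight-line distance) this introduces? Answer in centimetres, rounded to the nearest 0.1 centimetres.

Truncating at 7 decimal places can drop up to a full unit in the last place, so each coordinate may be off by as much as 1e-07°.
N–S: 1e-07° × 111000 m/° = 0.0111 m.
East–west component at 44.1093°: 1e-07° × 111000 × cos 44.1093° ≈ 1e-07 × 79699.5 ≈ 0.00796995 m.
Combining orthogonally: (0.0111² + 0.00796995²)^½ ≈ 0.0136649 m.
That is 0.0136649 m = 1.3665 cm.

1.4 centimetres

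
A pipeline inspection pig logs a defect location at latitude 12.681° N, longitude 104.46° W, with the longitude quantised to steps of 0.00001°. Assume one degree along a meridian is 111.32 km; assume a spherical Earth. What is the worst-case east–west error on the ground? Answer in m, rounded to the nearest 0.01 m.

0.54 m

With a 0.00001° grid the true value lies within half a step, ±0.00001°/2 = ±5e-06°, of the stored one.
At latitude 12.681° a degree of longitude spans 111320 m × cos 12.681° = 111320 × 0.9756 ≈ 108605 m.
Maximum E–W displacement: 5e-06 × 108605 = 0.543023 m.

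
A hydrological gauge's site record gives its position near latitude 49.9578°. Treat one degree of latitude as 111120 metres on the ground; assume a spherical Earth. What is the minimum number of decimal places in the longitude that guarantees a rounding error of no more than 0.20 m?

At 49.9578° one degree of longitude covers 111120 × cos 49.9578° ≈ 111120 × 0.6434 ≈ 71489.2 m.
Rounding to N decimal places gives at most 0.5 × 10⁻ᴺ degrees of error, i.e. 0.5 × 10⁻ᴺ × 71489.2 m.
Need 0.5 × 71489.2 × 10⁻ᴺ ≤ 0.20 → 10⁻ᴺ ≤ 5.595e-06, so N ≥ 5.25.
N = 5 would give 0.357 m (too coarse); N = 6 gives 0.0357 m ≤ 0.20 m.

6 decimal places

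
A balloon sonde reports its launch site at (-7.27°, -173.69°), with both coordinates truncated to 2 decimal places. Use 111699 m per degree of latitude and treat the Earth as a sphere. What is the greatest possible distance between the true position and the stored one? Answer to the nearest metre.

Truncating at 2 decimal places can drop up to a full unit in the last place, so each coordinate may be off by as much as 0.01°.
Latitude error → 0.01 × 111699 = 1116.99 m along the meridian.
E–W at 7.27°: 0.01° × 111699 × cos 7.27° = 0.01 × 111699 × 0.9920 ≈ 1108.01 m.
Worst case both components are at the extreme and orthogonal: √(1116.99² + 1108.01²) ≈ 1573.33 m.

1573 metres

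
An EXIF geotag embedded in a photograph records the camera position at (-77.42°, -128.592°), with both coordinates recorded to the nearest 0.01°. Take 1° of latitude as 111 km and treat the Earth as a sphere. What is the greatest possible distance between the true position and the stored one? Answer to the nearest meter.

Rounding to 2 decimal places leaves each coordinate within ±0.005° of the true value.
N–S: 0.005° × 111000 m/° = 555 m.
E–W at 77.42°: 0.005° × 111000 × cos 77.42° = 0.005 × 111000 × 0.2178 ≈ 120.88 m.
Worst case both components are at the extreme and orthogonal: √(555² + 120.88²) ≈ 568.012 m.

568 meters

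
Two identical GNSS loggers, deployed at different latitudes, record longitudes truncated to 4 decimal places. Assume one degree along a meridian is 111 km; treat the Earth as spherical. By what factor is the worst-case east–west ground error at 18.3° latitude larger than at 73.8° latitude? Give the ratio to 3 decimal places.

Truncating at 4 decimal places can drop up to a full unit in the last place, so the longitude may be off by as much as 0.0001°.
At 18.3°: 0.0001° × 111000 × cos 18.3° = 0.0001 × 111000 × 0.9494 ≈ 10.539 m.
At 73.8°: 0.0001° × 111000 × cos 73.8° = 0.0001 × 111000 × 0.2790 ≈ 3.0968 m.
Ratio: 10.539 / 3.0968 = cos 18.3° / cos 73.8° ≈ 3.4031.

3.403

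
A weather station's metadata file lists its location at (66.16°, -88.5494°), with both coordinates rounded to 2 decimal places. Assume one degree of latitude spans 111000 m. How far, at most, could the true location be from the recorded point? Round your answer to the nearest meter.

Rounding to 2 decimal places leaves each coordinate within ±0.005° of the true value.
N–S: 0.005° × 111000 m/° = 555 m.
East–west component at 66.16°: 0.005° × 111000 × cos 66.16° ≈ 0.005 × 44864.4 ≈ 224.322 m.
Worst case both components are at the extreme and orthogonal: √(555² + 224.322²) ≈ 598.62 m.

599 meters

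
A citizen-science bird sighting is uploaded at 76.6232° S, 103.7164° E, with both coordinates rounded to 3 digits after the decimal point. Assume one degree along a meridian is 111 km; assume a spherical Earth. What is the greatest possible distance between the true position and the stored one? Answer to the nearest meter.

57 meters

Rounding to 3 decimal places leaves each coordinate within ±0.0005° of the true value.
North–south component: 0.0005° × 111000 = 55.5 m.
East–west component at 76.6232°: 0.0005° × 111000 × cos 76.6232° ≈ 0.0005 × 25680.3 ≈ 12.8401 m.
The two errors are perpendicular, so the maximum displacement is √(55.5² + 12.8401²) ≈ 56.9659 m.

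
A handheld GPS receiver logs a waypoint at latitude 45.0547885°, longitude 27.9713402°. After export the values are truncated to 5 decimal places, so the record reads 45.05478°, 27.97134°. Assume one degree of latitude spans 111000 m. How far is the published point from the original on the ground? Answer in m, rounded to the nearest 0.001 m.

0.944 m

Δlat = 45.0547885 − 45.05478 = +0.0000085°; Δlon = 27.9713402 − 27.97134 = +0.0000002°.
N–S: 0.0000085° × 111000 m/° = 0.9435 m.
East–west at this latitude: 0.0000002° × 111000 × cos 45.0548° ≈ 0.0000002 × 78413.8 = 0.0156828 m.
Distance: √(0.9435² + 0.0156828²) ≈ 0.94363 m.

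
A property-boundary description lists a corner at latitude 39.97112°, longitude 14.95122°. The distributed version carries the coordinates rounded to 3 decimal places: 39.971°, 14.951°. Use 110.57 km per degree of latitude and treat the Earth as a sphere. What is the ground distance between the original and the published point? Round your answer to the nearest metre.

23 metres

Δlat = 39.97112 − 39.971 = +0.00012°; Δlon = 14.95122 − 14.951 = +0.00022°.
North–south shift: 0.00012 × 110570 = 13.2684 m.
East–west at this latitude: 0.00022° × 110570 × cos 39.971° ≈ 0.00022 × 84737.5 = 18.6422 m.
Combined displacement = (13.2684² + 18.6422²)^½ ≈ 22.882 m.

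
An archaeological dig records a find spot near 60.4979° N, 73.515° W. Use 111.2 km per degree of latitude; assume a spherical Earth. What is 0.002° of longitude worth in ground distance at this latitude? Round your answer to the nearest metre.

0.002° of longitude at 60.4979° is 0.002 × 111200 × cos 60.4979° ≈ 0.002 × 54761 = 109.522 m.

110 metres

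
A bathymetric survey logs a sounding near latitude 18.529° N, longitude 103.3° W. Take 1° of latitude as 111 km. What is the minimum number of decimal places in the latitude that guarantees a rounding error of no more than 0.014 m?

7

One degree of latitude covers 111000 m.
Rounding to N decimal places gives at most 0.5 × 10⁻ᴺ degrees of error, i.e. 0.5 × 10⁻ᴺ × 111000 m.
Setting 55500 × 10⁻ᴺ ≤ 0.014 gives 10ᴺ ≥ 3.964e+06, i.e. N ≥ 6.60.
N = 6 would give 0.0555 m (too coarse); N = 7 gives 0.00555 m ≤ 0.014 m.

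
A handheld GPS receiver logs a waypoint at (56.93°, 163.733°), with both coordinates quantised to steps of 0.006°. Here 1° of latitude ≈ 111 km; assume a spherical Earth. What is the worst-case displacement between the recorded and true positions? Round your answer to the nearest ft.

With a 0.006° grid the true value lies within half a step, ±0.006°/2 = ±0.003°, of the stored one.
North–south component: 0.003° × 111000 = 333 m.
E–W at 56.93°: 0.003° × 111000 × cos 56.93° = 0.003 × 111000 × 0.5457 ≈ 181.706 m.
Worst case both components are at the extreme and orthogonal: √(333² + 181.706²) ≈ 379.349 m.
In feet: 379.349 m ÷ 0.3048 ≈ 1244.6 ft.

1245 ft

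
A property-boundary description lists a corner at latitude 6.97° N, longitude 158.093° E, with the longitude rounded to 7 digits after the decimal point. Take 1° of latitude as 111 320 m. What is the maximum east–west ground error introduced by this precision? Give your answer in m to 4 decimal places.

0.0055 m

Rounding to 7 decimal places leaves the longitude within ±5e-08° of the true value.
Parallels shrink by cos φ, so at 6.97° a degree of longitude is 111320 × 0.9926 ≈ 110497 m.
Maximum E–W displacement: 5e-08 × 110497 = 0.00552487 m.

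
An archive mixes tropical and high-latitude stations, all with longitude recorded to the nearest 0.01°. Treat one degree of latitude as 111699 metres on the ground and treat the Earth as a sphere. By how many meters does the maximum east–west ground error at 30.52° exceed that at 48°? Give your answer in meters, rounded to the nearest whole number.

107 meters

Rounding to 2 decimal places leaves the longitude within ±0.005° of the true value.
Error at 30.52° = 0.005° × 111699 × cos 30.52° ≈ 558.5 × 0.8615 = 481.12 m.
At 48°: 0.005° × 111699 × cos 48° = 0.005 × 111699 × 0.6691 ≈ 373.71 m.
So the lower-latitude error exceeds the higher by 481.12 − 373.71 = 107.41 m.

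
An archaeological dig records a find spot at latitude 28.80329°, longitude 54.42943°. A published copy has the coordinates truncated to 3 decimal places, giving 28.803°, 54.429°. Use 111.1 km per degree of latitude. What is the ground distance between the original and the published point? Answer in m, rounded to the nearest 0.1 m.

Δlat = 28.80329 − 28.803 = +0.00029°; Δlon = 54.42943 − 54.429 = +0.00043°.
North–south shift: 0.00029 × 111100 = 32.219 m.
E–W at 28.803°: 0.00043° × 111100 × cos 28.803° = 0.00043 × 111100 × 0.8763 ≈ 41.8626 m.
Combined displacement = (32.219² + 41.8626²)^½ ≈ 52.8256 m.

52.8 m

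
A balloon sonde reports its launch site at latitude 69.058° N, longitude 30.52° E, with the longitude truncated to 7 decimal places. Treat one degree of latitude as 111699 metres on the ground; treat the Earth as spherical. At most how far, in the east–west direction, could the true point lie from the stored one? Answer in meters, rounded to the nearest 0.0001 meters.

Truncating at 7 decimal places can drop up to a full unit in the last place, so the longitude may be off by as much as 1e-07°.
At latitude 69.058° a degree of longitude spans 111699 m × cos 69.058° = 111699 × 0.3574 ≈ 39923.8 m.
So at most 1e-07° × 39923.8 ≈ 0.00399238 m east–west.

0.0040 meters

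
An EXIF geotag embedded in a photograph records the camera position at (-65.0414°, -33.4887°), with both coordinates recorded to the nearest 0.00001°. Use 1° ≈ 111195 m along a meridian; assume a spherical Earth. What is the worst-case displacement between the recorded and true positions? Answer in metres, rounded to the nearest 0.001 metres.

Rounding to 5 decimal places leaves each coordinate within ±5e-06° of the true value.
North–south component: 5e-06° × 111195 = 0.555975 m.
E–W at 65.0414°: 5e-06° × 111195 × cos 65.0414° = 5e-06 × 111195 × 0.4220 ≈ 0.234601 m.
The two errors are perpendicular, so the maximum displacement is √(0.555975² + 0.234601²) ≈ 0.603445 m.

0.603 metres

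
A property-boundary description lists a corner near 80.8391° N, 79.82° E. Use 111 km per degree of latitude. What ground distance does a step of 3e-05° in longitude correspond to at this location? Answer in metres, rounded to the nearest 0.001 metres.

0.530 metres

3e-05° of longitude at 80.8391° is 3e-05 × 111000 × cos 80.8391° ≈ 3e-05 × 17672 = 0.530161 m.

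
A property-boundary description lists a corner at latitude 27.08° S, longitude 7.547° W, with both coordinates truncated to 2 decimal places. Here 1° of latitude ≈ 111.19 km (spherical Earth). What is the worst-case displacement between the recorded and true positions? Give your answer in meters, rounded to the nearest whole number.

1489 meters

Truncating at 2 decimal places can drop up to a full unit in the last place, so each coordinate may be off by as much as 0.01°.
N–S: 0.01° × 111190 m/° = 1111.9 m.
Longitude error → 0.01 × 111190 × cos 27.08° = 0.01 × 111190 × 0.8904 ≈ 990.004 m.
Combining orthogonally: (1111.9² + 990.004²)^½ ≈ 1488.77 m.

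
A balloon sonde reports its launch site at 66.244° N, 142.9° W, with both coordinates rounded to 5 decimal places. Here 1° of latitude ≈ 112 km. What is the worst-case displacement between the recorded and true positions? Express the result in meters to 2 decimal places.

0.60 meters

Rounding to 5 decimal places leaves each coordinate within ±5e-06° of the true value.
Latitude error → 5e-06 × 112000 = 0.56 m along the meridian.
East–west component at 66.244°: 5e-06° × 112000 × cos 66.244° ≈ 5e-06 × 45118.4 ≈ 0.225592 m.
Combining orthogonally: (0.56² + 0.225592²)^½ ≈ 0.603731 m.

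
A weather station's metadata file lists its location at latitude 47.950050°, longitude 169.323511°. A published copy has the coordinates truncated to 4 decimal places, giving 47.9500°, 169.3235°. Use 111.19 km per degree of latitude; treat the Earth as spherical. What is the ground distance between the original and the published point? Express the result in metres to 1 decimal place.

Δlat = 47.950050 − 47.9500 = +0.000050°; Δlon = 169.323511 − 169.3235 = +0.000011°.
North–south shift: 0.000050 × 111190 = 5.5595 m.
East–west at this latitude: 0.000011° × 111190 × cos 47.95° ≈ 0.000011 × 74472.7 = 0.8192 m.
Combined displacement = (5.5595² + 0.8192²)^½ ≈ 5.61953 m.

5.6 metres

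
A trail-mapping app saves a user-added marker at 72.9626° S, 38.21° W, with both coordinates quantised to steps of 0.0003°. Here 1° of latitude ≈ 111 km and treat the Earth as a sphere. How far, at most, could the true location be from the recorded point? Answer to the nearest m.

With a 0.0003° grid the true value lies within half a step, ±0.0003°/2 = ±0.00015°, of the stored one.
N–S: 0.00015° × 111000 m/° = 16.65 m.
East–west component at 72.9626°: 0.00015° × 111000 × cos 72.9626° ≈ 0.00015 × 32522.5 ≈ 4.87838 m.
The two errors are perpendicular, so the maximum displacement is √(16.65² + 4.87838²) ≈ 17.35 m.

17 m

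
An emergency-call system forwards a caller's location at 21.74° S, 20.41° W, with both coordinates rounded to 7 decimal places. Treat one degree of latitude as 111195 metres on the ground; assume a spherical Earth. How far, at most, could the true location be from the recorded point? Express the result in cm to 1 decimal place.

0.8 cm

Rounding to 7 decimal places leaves each coordinate within ±5e-08° of the true value.
N–S: 5e-08° × 111195 m/° = 0.00555975 m.
E–W at 21.74°: 5e-08° × 111195 × cos 21.74° = 5e-08 × 111195 × 0.9289 ≈ 0.00516431 m.
Worst case both components are at the extreme and orthogonal: √(0.00555975² + 0.00516431²) ≈ 0.00758821 m.
That is 0.00758821 m = 0.75882 cm.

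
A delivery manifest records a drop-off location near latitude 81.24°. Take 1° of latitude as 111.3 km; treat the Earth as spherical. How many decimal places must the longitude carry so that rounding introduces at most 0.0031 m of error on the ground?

7 decimal places

At 81.24° one degree of longitude covers 111300 × cos 81.24° ≈ 111300 × 0.1523 ≈ 16950.5 m.
Rounding to N decimal places gives at most 0.5 × 10⁻ᴺ degrees of error, i.e. 0.5 × 10⁻ᴺ × 16950.5 m.
Setting 8475.27 × 10⁻ᴺ ≤ 0.0031 gives 10ᴺ ≥ 2.734e+06, i.e. N ≥ 6.44.
So 7 decimal places suffice (0.000848 m); 6 would allow up to 0.00848 m.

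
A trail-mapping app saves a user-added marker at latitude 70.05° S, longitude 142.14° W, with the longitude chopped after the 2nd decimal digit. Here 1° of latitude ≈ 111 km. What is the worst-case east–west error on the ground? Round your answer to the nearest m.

379 m

Truncating at 2 decimal places can drop up to a full unit in the last place, so the longitude may be off by as much as 0.01°.
At latitude 70.05° a degree of longitude spans 111000 m × cos 70.05° = 111000 × 0.3412 ≈ 37873.2 m.
Maximum E–W displacement: 0.01 × 37873.2 = 378.732 m.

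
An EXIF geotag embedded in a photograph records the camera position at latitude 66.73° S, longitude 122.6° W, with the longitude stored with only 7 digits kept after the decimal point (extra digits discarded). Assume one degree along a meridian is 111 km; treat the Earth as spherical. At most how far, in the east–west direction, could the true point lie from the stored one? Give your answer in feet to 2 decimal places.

Truncating at 7 decimal places can drop up to a full unit in the last place, so the longitude may be off by as much as 1e-07°.
One degree of longitude at 66.73° is 111000 × cos 66.73° ≈ 111000 × 0.3951 = 43852.2 m.
East–west error: 1e-07° × 43852.2 m/° ≈ 0.00438522 m.
Converting: 0.00438522 m × 3.2808 ft/m ≈ 0.014387 ft.

0.01 feet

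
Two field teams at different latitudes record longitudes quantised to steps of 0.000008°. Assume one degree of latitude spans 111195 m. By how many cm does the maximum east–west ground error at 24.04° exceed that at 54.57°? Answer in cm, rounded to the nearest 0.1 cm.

14.8 cm

With a 0.000008° grid the true value lies within half a step, ±0.000008°/2 = ±4e-06°, of the stored one.
At 24.04°: 4e-06° × 111195 × cos 24.04° = 4e-06 × 111195 × 0.9133 ≈ 0.4062 m.
At 54.57°: 4e-06° × 111195 × cos 54.57° = 4e-06 × 111195 × 0.5797 ≈ 0.25784 m.
Difference: 0.4062 − 0.25784 = 0.14836 m.
That is 0.148358 m = 14.836 cm.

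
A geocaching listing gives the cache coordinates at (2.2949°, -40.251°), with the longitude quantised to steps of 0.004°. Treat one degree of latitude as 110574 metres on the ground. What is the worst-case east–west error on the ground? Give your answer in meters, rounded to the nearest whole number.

With a 0.004° grid the true value lies within half a step, ±0.004°/2 = ±0.002°, of the stored one.
At latitude 2.2949° a degree of longitude spans 110574 m × cos 2.2949° = 110574 × 0.9992 ≈ 110485 m.
So at most 0.002° × 110485 ≈ 220.971 m east–west.

221 meters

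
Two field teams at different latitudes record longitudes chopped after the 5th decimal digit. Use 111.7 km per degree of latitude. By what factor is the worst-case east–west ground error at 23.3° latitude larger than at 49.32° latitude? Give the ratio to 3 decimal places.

Truncating at 5 decimal places can drop up to a full unit in the last place, so the longitude may be off by as much as 1e-05°.
At 23.3°: 1e-05° × 111700 × cos 23.3° = 1e-05 × 111700 × 0.9184 ≈ 1.0259 m.
At 49.32°: 1e-05° × 111700 × cos 49.32° = 1e-05 × 111700 × 0.6518 ≈ 0.7281 m.
Ratio: 1.0259 / 0.7281 = cos 23.3° / cos 49.32° ≈ 1.4090.

1.409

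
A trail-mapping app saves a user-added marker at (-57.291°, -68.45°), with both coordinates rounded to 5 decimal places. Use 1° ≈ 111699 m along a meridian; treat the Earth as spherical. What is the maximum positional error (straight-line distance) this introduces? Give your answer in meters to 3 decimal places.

Rounding to 5 decimal places leaves each coordinate within ±5e-06° of the true value.
N–S: 5e-06° × 111699 m/° = 0.558495 m.
Longitude error → 5e-06 × 111699 × cos 57.291° = 5e-06 × 111699 × 0.5404 ≈ 0.301795 m.
Worst case both components are at the extreme and orthogonal: √(0.558495² + 0.301795²) ≈ 0.634821 m.

0.635 meters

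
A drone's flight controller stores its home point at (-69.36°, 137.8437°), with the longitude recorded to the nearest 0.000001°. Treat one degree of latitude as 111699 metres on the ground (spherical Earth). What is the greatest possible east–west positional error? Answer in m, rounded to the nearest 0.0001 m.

Rounding to 6 decimal places leaves the longitude within ±5e-07° of the true value.
Parallels shrink by cos φ, so at 69.36° a degree of longitude is 111699 × 0.3525 ≈ 39373.3 m.
East–west error: 5e-07° × 39373.3 m/° ≈ 0.0196867 m.

0.0197 m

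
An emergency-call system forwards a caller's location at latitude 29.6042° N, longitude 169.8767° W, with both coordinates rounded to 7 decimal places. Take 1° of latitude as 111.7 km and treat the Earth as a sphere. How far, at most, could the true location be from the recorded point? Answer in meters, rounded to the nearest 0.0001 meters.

Rounding to 7 decimal places leaves each coordinate within ±5e-08° of the true value.
Latitude error → 5e-08 × 111700 = 0.005585 m along the meridian.
East–west component at 29.6042°: 5e-08° × 111700 × cos 29.6042° ≈ 5e-08 × 97118.5 ≈ 0.00485593 m.
Combining orthogonally: (0.005585² + 0.00485593²)^½ ≈ 0.00740083 m.

0.0074 meters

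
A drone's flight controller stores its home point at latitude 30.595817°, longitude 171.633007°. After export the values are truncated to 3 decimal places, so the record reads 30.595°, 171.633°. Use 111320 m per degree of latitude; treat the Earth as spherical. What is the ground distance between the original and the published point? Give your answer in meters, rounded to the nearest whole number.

Δlat = 30.595817 − 30.595 = +0.000817°; Δlon = 171.633007 − 171.633 = +0.000007°.
North–south shift: 0.000817 × 111320 = 90.9484 m.
E–W at 30.595°: 0.000007° × 111320 × cos 30.595° = 0.000007 × 111320 × 0.8608 ≈ 0.670759 m.
Combined displacement = (90.9484² + 0.670759²)^½ ≈ 90.9509 m.

91 meters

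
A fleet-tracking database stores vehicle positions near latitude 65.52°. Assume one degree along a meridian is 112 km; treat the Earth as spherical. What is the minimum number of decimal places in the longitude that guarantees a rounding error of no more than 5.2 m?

4

At 65.52° one degree of longitude covers 112000 × cos 65.52° ≈ 112000 × 0.4144 ≈ 46410.1 m.
N decimal places → at most half a unit in the last place, 0.5 × 10⁻ᴺ° = 46410.1/2 × 10⁻ᴺ m.
Setting 23205 × 10⁻ᴺ ≤ 5.2 gives 10ᴺ ≥ 4463, i.e. N ≥ 3.65.
N = 3 would give 23.2 m (too coarse); N = 4 gives 2.32 m ≤ 5.2 m.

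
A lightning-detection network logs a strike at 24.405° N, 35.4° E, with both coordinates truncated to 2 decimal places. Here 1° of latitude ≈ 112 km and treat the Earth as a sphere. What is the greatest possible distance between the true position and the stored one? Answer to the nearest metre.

1515 metres

Truncating at 2 decimal places can drop up to a full unit in the last place, so each coordinate may be off by as much as 0.01°.
Latitude error → 0.01 × 112000 = 1120 m along the meridian.
E–W at 24.405°: 0.01° × 112000 × cos 24.405° = 0.01 × 112000 × 0.9106 ≈ 1019.93 m.
Worst case both components are at the extreme and orthogonal: √(1120² + 1019.93²) ≈ 1514.81 m.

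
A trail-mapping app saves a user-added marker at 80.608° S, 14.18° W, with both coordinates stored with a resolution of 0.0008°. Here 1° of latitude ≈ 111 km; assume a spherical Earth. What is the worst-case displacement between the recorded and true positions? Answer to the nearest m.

With a 0.0008° grid the true value lies within half a step, ±0.0008°/2 = ±0.0004°, of the stored one.
Latitude error → 0.0004 × 111000 = 44.4 m along the meridian.
E–W at 80.608°: 0.0004° × 111000 × cos 80.608° = 0.0004 × 111000 × 0.1632 ≈ 7.24556 m.
The two errors are perpendicular, so the maximum displacement is √(44.4² + 7.24556²) ≈ 44.9873 m.

45 m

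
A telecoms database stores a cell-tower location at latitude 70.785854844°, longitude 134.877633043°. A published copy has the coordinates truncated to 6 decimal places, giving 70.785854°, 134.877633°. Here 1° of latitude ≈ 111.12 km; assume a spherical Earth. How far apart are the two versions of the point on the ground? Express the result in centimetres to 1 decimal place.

9.4 centimetres

The latitude changed by +0.000000844° and the longitude by +0.000000043°.
North–south shift: 0.000000844 × 111120 = 0.0937853 m.
East–west at this latitude: 0.000000043° × 111120 × cos 70.7859° ≈ 0.000000043 × 36569.6 = 0.00157249 m.
Hypotenuse of the two orthogonal shifts: √(0.0937853² + 0.00157249²) = 0.0937985 m.
That is 0.0937985 m = 9.3798 cm.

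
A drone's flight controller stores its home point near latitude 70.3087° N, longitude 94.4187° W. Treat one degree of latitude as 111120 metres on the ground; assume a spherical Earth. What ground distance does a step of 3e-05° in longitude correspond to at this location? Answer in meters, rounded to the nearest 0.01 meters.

1.12 meters

At 70.3087° a degree of longitude is 111120 × cos 70.3087° ≈ 37442.1 m, so 3e-05° corresponds to 1.12326 m.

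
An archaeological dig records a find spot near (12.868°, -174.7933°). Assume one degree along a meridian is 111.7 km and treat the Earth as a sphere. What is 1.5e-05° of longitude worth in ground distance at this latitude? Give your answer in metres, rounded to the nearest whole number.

At 12.868° a degree of longitude is 111700 × cos 12.868° ≈ 108895 m, so 1.5e-05° corresponds to 1.63342 m.

2 metres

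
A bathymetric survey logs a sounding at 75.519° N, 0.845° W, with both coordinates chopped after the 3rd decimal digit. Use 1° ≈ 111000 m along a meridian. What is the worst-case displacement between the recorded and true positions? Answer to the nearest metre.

114 metres

Truncating at 3 decimal places can drop up to a full unit in the last place, so each coordinate may be off by as much as 0.001°.
N–S: 0.001° × 111000 m/° = 111 m.
Longitude error → 0.001 × 111000 × cos 75.519° = 0.001 × 111000 × 0.2501 ≈ 27.7565 m.
Worst case both components are at the extreme and orthogonal: √(111² + 27.7565²) ≈ 114.418 m.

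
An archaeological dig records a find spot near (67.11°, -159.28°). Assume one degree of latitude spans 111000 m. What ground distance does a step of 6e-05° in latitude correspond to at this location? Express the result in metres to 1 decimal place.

6.7 metres

Along a meridian 6e-05° is 6e-05 × 111000 = 6.66 m.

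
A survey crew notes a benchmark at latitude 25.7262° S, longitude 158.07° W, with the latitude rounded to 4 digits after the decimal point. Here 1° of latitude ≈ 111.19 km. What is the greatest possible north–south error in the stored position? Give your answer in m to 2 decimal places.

5.56 m

Rounding to 4 decimal places leaves the latitude within ±5e-05° of the true value.
So the N–S error is at most 5e-05 × 111190 = 5.5595 m.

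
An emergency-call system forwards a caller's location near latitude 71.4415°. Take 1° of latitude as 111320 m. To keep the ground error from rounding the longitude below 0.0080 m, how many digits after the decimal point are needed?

At 71.4415° one degree of longitude covers 111320 × cos 71.4415° ≈ 111320 × 0.3183 ≈ 35430.1 m.
Rounding to N decimal places gives at most 0.5 × 10⁻ᴺ degrees of error, i.e. 0.5 × 10⁻ᴺ × 35430.1 m.
Setting 17715.1 × 10⁻ᴺ ≤ 0.0080 gives 10ᴺ ≥ 2.214e+06, i.e. N ≥ 6.35.
N = 6 would give 0.0177 m (too coarse); N = 7 gives 0.00177 m ≤ 0.0080 m.

7 decimal places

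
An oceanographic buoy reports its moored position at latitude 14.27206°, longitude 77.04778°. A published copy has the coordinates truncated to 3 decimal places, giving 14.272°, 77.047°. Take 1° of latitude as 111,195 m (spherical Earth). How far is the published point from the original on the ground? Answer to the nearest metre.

The latitude changed by +0.00006° and the longitude by +0.00078°.
N–S: 0.00006° × 111195 m/° = 6.6717 m.
E–W at 14.272°: 0.00078° × 111195 × cos 14.272° = 0.00078 × 111195 × 0.9691 ≈ 84.0552 m.
Hypotenuse of the two orthogonal shifts: √(6.6717² + 84.0552²) = 84.3196 m.

84 metres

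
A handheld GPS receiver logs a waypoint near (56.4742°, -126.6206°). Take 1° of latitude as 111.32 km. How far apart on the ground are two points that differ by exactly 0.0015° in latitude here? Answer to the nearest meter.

Along a meridian 0.0015° is 0.0015 × 111320 = 166.98 m.

167 meters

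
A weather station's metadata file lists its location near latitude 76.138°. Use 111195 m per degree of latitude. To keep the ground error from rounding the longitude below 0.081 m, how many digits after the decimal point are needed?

At 76.138° one degree of longitude covers 111195 × cos 76.138° ≈ 111195 × 0.2396 ≈ 26640.6 m.
With N decimal places the half-ulp bound is 0.5·10⁻ᴺ°, or 0.5·10⁻ᴺ × 26640.6 m on the ground.
Setting 13320.3 × 10⁻ᴺ ≤ 0.081 gives 10ᴺ ≥ 1.644e+05, i.e. N ≥ 5.22.
At 5 places the error can reach 0.133 m, but 6 places keeps it to 0.0133 m.

6 decimal places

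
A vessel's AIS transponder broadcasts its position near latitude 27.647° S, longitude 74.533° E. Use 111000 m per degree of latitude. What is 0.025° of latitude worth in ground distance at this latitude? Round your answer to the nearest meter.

2775 meters

Along a meridian 0.025° is 0.025 × 111000 = 2775 m.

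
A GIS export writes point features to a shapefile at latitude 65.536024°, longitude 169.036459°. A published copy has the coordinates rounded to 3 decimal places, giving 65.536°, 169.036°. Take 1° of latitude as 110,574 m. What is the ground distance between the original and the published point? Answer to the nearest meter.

21 meters

Δlat = 65.536024 − 65.536 = +0.000024°; Δlon = 169.036459 − 169.036 = +0.000459°.
North–south shift: 0.000024 × 110574 = 2.65378 m.
East–west at this latitude: 0.000459° × 110574 × cos 65.536° ≈ 0.000459 × 45791.1 = 21.0181 m.
Hypotenuse of the two orthogonal shifts: √(2.65378² + 21.0181²) = 21.185 m.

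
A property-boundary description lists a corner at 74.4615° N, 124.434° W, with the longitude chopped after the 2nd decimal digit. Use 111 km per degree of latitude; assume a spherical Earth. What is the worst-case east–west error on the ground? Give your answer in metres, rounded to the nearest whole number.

Truncating at 2 decimal places can drop up to a full unit in the last place, so the longitude may be off by as much as 0.01°.
At latitude 74.4615° a degree of longitude spans 111000 m × cos 74.4615° = 111000 × 0.2679 ≈ 29735.3 m.
So at most 0.01° × 29735.3 ≈ 297.353 m east–west.

297 metres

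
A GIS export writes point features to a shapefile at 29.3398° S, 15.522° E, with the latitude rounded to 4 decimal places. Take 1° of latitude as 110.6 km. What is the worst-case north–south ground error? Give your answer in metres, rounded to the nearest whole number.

6 metres

Rounding to 4 decimal places leaves the latitude within ±5e-05° of the true value.
So the N–S error is at most 5e-05 × 110600 = 5.53 m.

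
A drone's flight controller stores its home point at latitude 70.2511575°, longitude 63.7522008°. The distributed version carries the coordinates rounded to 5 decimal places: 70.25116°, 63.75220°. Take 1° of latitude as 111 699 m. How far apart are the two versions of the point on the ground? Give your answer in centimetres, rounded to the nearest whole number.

28 centimetres

Δlat = 70.2511575 − 70.25116 = -0.0000025°; Δlon = 63.7522008 − 63.75220 = +0.0000008°.
N–S: -0.0000025° × 111699 m/° = -0.279247 m.
East–west at this latitude: 0.0000008° × 111699 × cos 70.2512° ≈ 0.0000008 × 37742.8 = 0.0301943 m.
Hypotenuse of the two orthogonal shifts: √(0.279247² + 0.0301943²) = 0.280875 m.
That is 0.280875 m = 28.088 cm.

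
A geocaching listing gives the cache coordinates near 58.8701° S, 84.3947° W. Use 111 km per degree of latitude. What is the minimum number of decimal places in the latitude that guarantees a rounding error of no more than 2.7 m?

One degree of latitude covers 111000 m.
With N decimal places the half-ulp bound is 0.5·10⁻ᴺ°, or 0.5·10⁻ᴺ × 111000 m on the ground.
Need 0.5 × 111000 × 10⁻ᴺ ≤ 2.7 → 10⁻ᴺ ≤ 4.865e-05, so N ≥ 4.31.
At 4 places the error can reach 5.55 m, but 5 places keeps it to 0.555 m.

5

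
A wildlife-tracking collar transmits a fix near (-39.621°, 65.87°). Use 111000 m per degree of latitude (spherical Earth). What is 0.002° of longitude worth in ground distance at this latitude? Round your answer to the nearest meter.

0.002° of longitude at 39.621° is 0.002 × 111000 × cos 39.621° ≈ 0.002 × 85501 = 171.002 m.

171 meters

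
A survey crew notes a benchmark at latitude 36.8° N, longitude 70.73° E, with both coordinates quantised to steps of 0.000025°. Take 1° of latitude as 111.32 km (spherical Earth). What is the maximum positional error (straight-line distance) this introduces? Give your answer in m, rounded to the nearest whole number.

With a 0.000025° grid the true value lies within half a step, ±0.000025°/2 = ±1.25e-05°, of the stored one.
Latitude error → 1.25e-05 × 111320 = 1.3915 m along the meridian.
East–west component at 36.8°: 1.25e-05° × 111320 × cos 36.8° ≈ 1.25e-05 × 89137.4 ≈ 1.11422 m.
Worst case both components are at the extreme and orthogonal: √(1.3915² + 1.11422²) ≈ 1.78263 m.

2 m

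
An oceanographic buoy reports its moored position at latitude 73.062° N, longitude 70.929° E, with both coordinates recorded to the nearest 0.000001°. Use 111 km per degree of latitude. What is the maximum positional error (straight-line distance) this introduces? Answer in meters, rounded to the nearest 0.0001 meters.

Rounding to 6 decimal places leaves each coordinate within ±5e-07° of the true value.
North–south component: 5e-07° × 111000 = 0.0555 m.
E–W at 73.062°: 5e-07° × 111000 × cos 73.062° = 5e-07 × 111000 × 0.2913 ≈ 0.0161692 m.
Worst case both components are at the extreme and orthogonal: √(0.0555² + 0.0161692²) ≈ 0.0578074 m.

0.0578 meters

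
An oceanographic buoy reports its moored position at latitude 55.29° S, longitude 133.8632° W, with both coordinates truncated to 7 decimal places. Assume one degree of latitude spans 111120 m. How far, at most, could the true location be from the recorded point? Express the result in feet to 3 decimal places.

Truncating at 7 decimal places can drop up to a full unit in the last place, so each coordinate may be off by as much as 1e-07°.
Latitude error → 1e-07 × 111120 = 0.011112 m along the meridian.
Longitude error → 1e-07 × 111120 × cos 55.29° = 1e-07 × 111120 × 0.5694 ≈ 0.00632743 m.
Worst case both components are at the extreme and orthogonal: √(0.011112² + 0.00632743²) ≈ 0.0127872 m.
Converting: 0.0127872 m × 3.2808 ft/m ≈ 0.041953 ft.

0.042 feet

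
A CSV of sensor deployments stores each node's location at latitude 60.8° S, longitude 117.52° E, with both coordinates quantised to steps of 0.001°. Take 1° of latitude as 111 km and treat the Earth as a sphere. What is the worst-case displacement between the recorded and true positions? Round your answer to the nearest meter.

62 meters

With a 0.001° grid the true value lies within half a step, ±0.001°/2 = ±0.0005°, of the stored one.
N–S: 0.0005° × 111000 m/° = 55.5 m.
East–west component at 60.8°: 0.0005° × 111000 × cos 60.8° ≈ 0.0005 × 54152.4 ≈ 27.0762 m.
The two errors are perpendicular, so the maximum displacement is √(55.5² + 27.0762²) ≈ 61.7525 m.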